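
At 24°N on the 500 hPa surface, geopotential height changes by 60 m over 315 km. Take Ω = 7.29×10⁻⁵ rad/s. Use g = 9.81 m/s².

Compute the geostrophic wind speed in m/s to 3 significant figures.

31.5 m/s

Coriolis parameter at 24°N:
f = 2Ω sin φ = 2 × 7.29×10⁻⁵ × sin 24° = 5.93×10⁻⁵ s⁻¹
Height gradient: |∂Z/∂n| = 60 m / 315000 m = 1.90×10⁻⁴
On a pressure surface, geostrophic balance gives V_g = (g/f)|∂Z/∂n|:
V_g = 9.81 × 1.90×10⁻⁴ / 5.93×10⁻⁵ = 31.5 m/s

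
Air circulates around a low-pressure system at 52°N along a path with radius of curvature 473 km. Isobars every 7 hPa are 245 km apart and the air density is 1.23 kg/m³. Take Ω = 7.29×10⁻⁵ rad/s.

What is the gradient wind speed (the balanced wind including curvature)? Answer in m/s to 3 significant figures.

Coriolis parameter at 52°N:
f = 2Ω sin φ = 2 × 7.29×10⁻⁵ × sin 52° = 1.15×10⁻⁴ s⁻¹
Pressure gradient: |∂P/∂n| = 700 Pa / 245000 m = 2.86×10⁻³ Pa/m
Geostrophic speed: V_g = |∂P/∂n|/(fρ) = 2.86×10⁻³/(1.15×10⁻⁴ × 1.23) = 20.2 m/s
Around a low, centrifugal force acts outward with Coriolis, so pressure-gradient force balances both:
(1/ρ)|∂P/∂n| = fV + V²/R  →  V² + fR·V − fR·V_g = 0
With fR = 1.15×10⁻⁴ × 473×10³ m = 54.3 m/s:
V = [−fR + √((fR)² + 4 fR V_g)]/2 = [−54.3 + √(54.3² + 4×54.3×20.2)]/2 = 15.7 m/s
Subgeostrophic (V < V_g = 20.2 m/s), as expected around a low.

15.7 m/s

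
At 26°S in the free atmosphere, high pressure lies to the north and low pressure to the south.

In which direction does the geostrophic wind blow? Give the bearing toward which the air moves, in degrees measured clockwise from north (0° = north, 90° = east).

090°

The pressure-gradient force points toward the south (bearing 180°).
Geostrophic balance: in the Southern Hemisphere the Coriolis force deflects motion to the left, so the geostrophic wind blows 90° to the left of the pressure-gradient force (low pressure on the right).
Rotating 180° by 90° counterclockwise gives 090° — the wind blows toward the east.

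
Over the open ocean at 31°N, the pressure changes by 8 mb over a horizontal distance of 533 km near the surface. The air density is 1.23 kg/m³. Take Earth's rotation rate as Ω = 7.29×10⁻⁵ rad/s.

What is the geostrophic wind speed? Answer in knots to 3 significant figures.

31.6 knots

Coriolis parameter at 31°N:
f = 2Ω sin φ = 2 × 7.29×10⁻⁵ × sin 31° = 7.51×10⁻⁵ s⁻¹
Pressure gradient: |∂P/∂n| = 800 Pa / 533000 m = 1.50×10⁻³ Pa/m
Geostrophic balance (pressure-gradient force = Coriolis force):
V_g = (1/(fρ)) |∂P/∂n| = 1.50×10⁻³ / (7.51×10⁻⁵ × 1.23) = 16.3 m/s
Converting: 16.3 m/s × 1.944 = 31.6 knots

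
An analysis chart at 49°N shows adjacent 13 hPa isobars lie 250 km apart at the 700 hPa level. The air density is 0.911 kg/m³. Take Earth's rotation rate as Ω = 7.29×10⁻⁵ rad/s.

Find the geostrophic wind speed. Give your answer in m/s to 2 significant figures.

Coriolis parameter at 49°N:
f = 2Ω sin φ = 2 × 7.29×10⁻⁵ × sin 49° = 1.10×10⁻⁴ s⁻¹
Pressure gradient: |∂P/∂n| = 1300 Pa / 250000 m = 5.20×10⁻³ Pa/m
Geostrophic balance (pressure-gradient force = Coriolis force):
V_g = (1/(fρ)) |∂P/∂n| = 5.20×10⁻³ / (1.10×10⁻⁴ × 0.911) = 51.9 m/s

52 m/s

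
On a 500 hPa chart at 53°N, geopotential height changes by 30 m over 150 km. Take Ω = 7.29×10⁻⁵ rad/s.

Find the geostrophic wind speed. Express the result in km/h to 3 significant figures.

Coriolis parameter at 53°N:
f = 2Ω sin φ = 2 × 7.29×10⁻⁵ × sin 53° = 1.16×10⁻⁴ s⁻¹
Height gradient: |∂Z/∂n| = 30 m / 150000 m = 2.00×10⁻⁴
On a pressure surface, geostrophic balance gives V_g = (g/f)|∂Z/∂n|:
V_g = 9.81 × 2.00×10⁻⁴ / 1.16×10⁻⁴ = 16.8 m/s
Converting: 16.8 m/s × 3.6 = 60.7 km/h

60.7 km/h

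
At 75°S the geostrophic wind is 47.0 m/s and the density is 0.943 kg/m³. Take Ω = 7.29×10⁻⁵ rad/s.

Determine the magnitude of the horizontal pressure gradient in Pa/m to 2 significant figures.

6.2×10⁻³ Pa/m

Coriolis parameter at 75°S:
f = 2Ω sin φ = 2 × 7.29×10⁻⁵ × sin 75° = 1.41×10⁻⁴ s⁻¹
Geostrophic balance rearranged: |∂P/∂n| = f ρ V_g
|∂P/∂n| = 1.41×10⁻⁴ × 0.943 × 47.0 = 6.24×10⁻³ Pa/m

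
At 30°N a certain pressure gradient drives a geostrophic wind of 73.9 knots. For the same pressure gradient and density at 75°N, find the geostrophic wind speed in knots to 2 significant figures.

38 knots

With the same pressure gradient and density, V_g ∝ 1/f ∝ 1/sin φ.
V₂ = V₁ · sin φ₁ / sin φ₂ = 73.9 × sin 30° / sin 75°
V₂ = 73.9 × 0.5000/0.9659 = 38 knots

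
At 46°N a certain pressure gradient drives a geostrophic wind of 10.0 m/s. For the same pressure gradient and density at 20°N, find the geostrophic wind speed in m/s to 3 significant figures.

With the same pressure gradient and density, V_g ∝ 1/f ∝ 1/sin φ.
V₂ = V₁ · sin φ₁ / sin φ₂ = 10.0 × sin 46° / sin 20°
V₂ = 10.0 × 0.7193/0.3420 = 21.0 m/s

21.0 m/s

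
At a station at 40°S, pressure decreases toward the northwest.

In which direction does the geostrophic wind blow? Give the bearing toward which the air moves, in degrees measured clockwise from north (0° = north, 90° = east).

The pressure-gradient force points toward the northwest (bearing 315°).
Geostrophic balance: in the Southern Hemisphere the Coriolis force deflects motion to the left, so the geostrophic wind blows 90° to the left of the pressure-gradient force (low pressure on the right).
Rotating 315° by 90° counterclockwise gives 225° — the wind blows toward the southwest.

225°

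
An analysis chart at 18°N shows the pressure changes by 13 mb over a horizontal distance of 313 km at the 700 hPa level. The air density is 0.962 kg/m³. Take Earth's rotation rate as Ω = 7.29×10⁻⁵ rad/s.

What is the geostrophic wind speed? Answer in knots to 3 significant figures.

Coriolis parameter at 18°N:
f = 2Ω sin φ = 2 × 7.29×10⁻⁵ × sin 18° = 4.51×10⁻⁵ s⁻¹
Pressure gradient: |∂P/∂n| = 1300 Pa / 313000 m = 4.15×10⁻³ Pa/m
Geostrophic balance (pressure-gradient force = Coriolis force):
V_g = (1/(fρ)) |∂P/∂n| = 4.15×10⁻³ / (4.51×10⁻⁵ × 0.962) = 95.8 m/s
Converting: 95.8 m/s × 1.944 = 186 knots

186 knots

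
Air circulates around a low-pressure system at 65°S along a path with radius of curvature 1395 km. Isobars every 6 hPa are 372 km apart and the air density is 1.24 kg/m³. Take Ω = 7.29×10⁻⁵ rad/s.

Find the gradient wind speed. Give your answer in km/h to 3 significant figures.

33.7 km/h

Coriolis parameter at 65°S:
f = 2Ω sin φ = 2 × 7.29×10⁻⁵ × sin 65° = 1.32×10⁻⁴ s⁻¹
Pressure gradient: |∂P/∂n| = 600 Pa / 372000 m = 1.61×10⁻³ Pa/m
Geostrophic speed: V_g = |∂P/∂n|/(fρ) = 1.61×10⁻³/(1.32×10⁻⁴ × 1.24) = 9.84 m/s
Around a low, centrifugal force acts outward with Coriolis, so pressure-gradient force balances both:
(1/ρ)|∂P/∂n| = fV + V²/R  →  V² + fR·V − fR·V_g = 0
With fR = 1.32×10⁻⁴ × 1395×10³ m = 184 m/s:
V = [−fR + √((fR)² + 4 fR V_g)]/2 = [−184 + √(184² + 4×184×9.84)]/2 = 9.37 m/s
Subgeostrophic (V < V_g = 9.84 m/s), as expected around a low.
Converting: 9.37 m/s × 3.6 = 33.7 km/h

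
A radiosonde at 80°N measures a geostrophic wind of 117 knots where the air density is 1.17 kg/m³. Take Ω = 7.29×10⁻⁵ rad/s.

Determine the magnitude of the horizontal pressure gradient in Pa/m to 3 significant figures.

1.01×10⁻² Pa/m

Coriolis parameter at 80°N:
f = 2Ω sin φ = 2 × 7.29×10⁻⁵ × sin 80° = 1.44×10⁻⁴ s⁻¹
Wind speed in SI: 117 knots = 60.2 m/s
Geostrophic balance rearranged: |∂P/∂n| = f ρ V_g
|∂P/∂n| = 1.44×10⁻⁴ × 1.17 × 60.2 = 1.01×10⁻² Pa/m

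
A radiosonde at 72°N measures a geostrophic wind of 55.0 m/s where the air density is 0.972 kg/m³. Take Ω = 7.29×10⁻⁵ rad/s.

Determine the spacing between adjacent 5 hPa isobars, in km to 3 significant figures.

Coriolis parameter at 72°N:
f = 2Ω sin φ = 2 × 7.29×10⁻⁵ × sin 72° = 1.39×10⁻⁴ s⁻¹
Geostrophic balance rearranged: |∂P/∂n| = f ρ V_g
|∂P/∂n| = 1.39×10⁻⁴ × 0.972 × 55.0 = 7.41×10⁻³ Pa/m
Isobar spacing: Δn = ΔP/|∂P/∂n| = 500 Pa / 7.41×10⁻³ Pa/m = 67449 m ≈ 67.4 km

67.4 km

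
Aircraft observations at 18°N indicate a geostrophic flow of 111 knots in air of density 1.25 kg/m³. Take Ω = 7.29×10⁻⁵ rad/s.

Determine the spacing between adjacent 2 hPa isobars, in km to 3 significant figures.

Coriolis parameter at 18°N:
f = 2Ω sin φ = 2 × 7.29×10⁻⁵ × sin 18° = 4.51×10⁻⁵ s⁻¹
Wind speed in SI: 111 knots = 57.1 m/s
Geostrophic balance rearranged: |∂P/∂n| = f ρ V_g
|∂P/∂n| = 4.51×10⁻⁵ × 1.25 × 57.1 = 3.22×10⁻³ Pa/m
Isobar spacing: Δn = ΔP/|∂P/∂n| = 200 Pa / 3.22×10⁻³ Pa/m = 62190 m ≈ 62.2 km

62.2 km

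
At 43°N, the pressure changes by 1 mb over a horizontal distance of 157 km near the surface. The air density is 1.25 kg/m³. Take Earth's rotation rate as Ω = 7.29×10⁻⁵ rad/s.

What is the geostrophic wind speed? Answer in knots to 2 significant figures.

Coriolis parameter at 43°N:
f = 2Ω sin φ = 2 × 7.29×10⁻⁵ × sin 43° = 9.94×10⁻⁵ s⁻¹
Pressure gradient: |∂P/∂n| = 100 Pa / 157000 m = 6.37×10⁻⁴ Pa/m
Geostrophic balance (pressure-gradient force = Coriolis force):
V_g = (1/(fρ)) |∂P/∂n| = 6.37×10⁻⁴ / (9.94×10⁻⁵ × 1.25) = 5.12 m/s
Converting: 5.12 m/s × 1.944 = 10.0 knots

10.0 knots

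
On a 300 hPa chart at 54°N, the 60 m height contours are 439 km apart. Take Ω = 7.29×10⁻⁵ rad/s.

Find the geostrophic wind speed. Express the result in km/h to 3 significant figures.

Coriolis parameter at 54°N:
f = 2Ω sin φ = 2 × 7.29×10⁻⁵ × sin 54° = 1.18×10⁻⁴ s⁻¹
Height gradient: |∂Z/∂n| = 60 m / 439000 m = 1.37×10⁻⁴
On a pressure surface, geostrophic balance gives V_g = (g/f)|∂Z/∂n|:
V_g = 9.81 × 1.37×10⁻⁴ / 1.18×10⁻⁴ = 11.4 m/s
Converting: 11.4 m/s × 3.6 = 40.9 km/h

40.9 km/h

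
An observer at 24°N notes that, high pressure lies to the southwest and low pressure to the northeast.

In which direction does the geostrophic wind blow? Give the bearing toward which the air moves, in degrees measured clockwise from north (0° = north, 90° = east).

135°

The pressure-gradient force points toward the northeast (bearing 045°).
Geostrophic balance: in the Northern Hemisphere the Coriolis force deflects motion to the right, so the geostrophic wind blows 90° to the right of the pressure-gradient force (low pressure on the left).
Rotating 045° by 90° clockwise gives 135° — the wind blows toward the southeast.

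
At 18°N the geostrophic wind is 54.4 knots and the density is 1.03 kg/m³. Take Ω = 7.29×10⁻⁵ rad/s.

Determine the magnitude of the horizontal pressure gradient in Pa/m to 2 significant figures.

Coriolis parameter at 18°N:
f = 2Ω sin φ = 2 × 7.29×10⁻⁵ × sin 18° = 4.51×10⁻⁵ s⁻¹
Wind speed in SI: 54.4 knots = 28.0 m/s
Geostrophic balance rearranged: |∂P/∂n| = f ρ V_g
|∂P/∂n| = 4.51×10⁻⁵ × 1.03 × 28.0 = 1.30×10⁻³ Pa/m

1.3×10⁻³ Pa/m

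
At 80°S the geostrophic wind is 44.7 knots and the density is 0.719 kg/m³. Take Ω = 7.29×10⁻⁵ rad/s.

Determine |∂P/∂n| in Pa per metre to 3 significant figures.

Coriolis parameter at 80°S:
f = 2Ω sin φ = 2 × 7.29×10⁻⁵ × sin 80° = 1.44×10⁻⁴ s⁻¹
Wind speed in SI: 44.7 knots = 23.0 m/s
Geostrophic balance rearranged: |∂P/∂n| = f ρ V_g
|∂P/∂n| = 1.44×10⁻⁴ × 0.719 × 23.0 = 2.37×10⁻³ Pa/m

2.37×10⁻³ Pa/m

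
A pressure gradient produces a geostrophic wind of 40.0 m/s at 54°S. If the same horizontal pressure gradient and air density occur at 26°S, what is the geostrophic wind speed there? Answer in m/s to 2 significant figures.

74 m/s

With the same pressure gradient and density, V_g ∝ 1/f ∝ 1/sin φ.
V₂ = V₁ · sin φ₁ / sin φ₂ = 40.0 × sin 54° / sin 26°
V₂ = 40.0 × 0.8090/0.4384 = 74 m/s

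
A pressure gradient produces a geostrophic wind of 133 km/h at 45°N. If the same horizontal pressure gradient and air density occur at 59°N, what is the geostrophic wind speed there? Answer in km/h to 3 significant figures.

With the same pressure gradient and density, V_g ∝ 1/f ∝ 1/sin φ.
V₂ = V₁ · sin φ₁ / sin φ₂ = 133 × sin 45° / sin 59°
V₂ = 133 × 0.7071/0.8572 = 110 km/h

110 km/h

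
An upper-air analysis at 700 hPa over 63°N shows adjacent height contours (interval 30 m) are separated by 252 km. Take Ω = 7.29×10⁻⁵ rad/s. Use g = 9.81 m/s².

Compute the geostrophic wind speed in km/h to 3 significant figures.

32.4 km/h

Coriolis parameter at 63°N:
f = 2Ω sin φ = 2 × 7.29×10⁻⁵ × sin 63° = 1.30×10⁻⁴ s⁻¹
Height gradient: |∂Z/∂n| = 30 m / 252000 m = 1.19×10⁻⁴
On a pressure surface, geostrophic balance gives V_g = (g/f)|∂Z/∂n|:
V_g = 9.81 × 1.19×10⁻⁴ / 1.30×10⁻⁴ = 8.99 m/s
Converting: 8.99 m/s × 3.6 = 32.4 km/h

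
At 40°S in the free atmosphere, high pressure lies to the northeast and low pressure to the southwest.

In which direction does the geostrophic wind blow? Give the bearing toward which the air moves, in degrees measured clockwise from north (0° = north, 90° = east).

The pressure-gradient force points toward the southwest (bearing 225°).
Geostrophic balance: in the Southern Hemisphere the Coriolis force deflects motion to the left, so the geostrophic wind blows 90° to the left of the pressure-gradient force (low pressure on the right).
Rotating 225° by 90° counterclockwise gives 135° — the wind blows toward the southeast.

135°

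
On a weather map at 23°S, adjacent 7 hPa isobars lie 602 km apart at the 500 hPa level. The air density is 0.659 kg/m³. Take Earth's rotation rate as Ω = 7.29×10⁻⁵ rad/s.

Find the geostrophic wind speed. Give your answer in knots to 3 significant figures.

Coriolis parameter at 23°S:
f = 2Ω sin φ = 2 × 7.29×10⁻⁵ × sin 23° = 5.70×10⁻⁵ s⁻¹
Pressure gradient: |∂P/∂n| = 700 Pa / 602000 m = 1.16×10⁻³ Pa/m
Geostrophic balance (pressure-gradient force = Coriolis force):
V_g = (1/(fρ)) |∂P/∂n| = 1.16×10⁻³ / (5.70×10⁻⁵ × 0.659) = 31.0 m/s
Converting: 31.0 m/s × 1.944 = 60.2 knots

60.2 knots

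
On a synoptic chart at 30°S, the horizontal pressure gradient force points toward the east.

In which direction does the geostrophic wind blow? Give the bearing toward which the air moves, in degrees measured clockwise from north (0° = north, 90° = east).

The pressure-gradient force points toward the east (bearing 090°).
Geostrophic balance: in the Southern Hemisphere the Coriolis force deflects motion to the left, so the geostrophic wind blows 90° to the left of the pressure-gradient force (low pressure on the right).
Rotating 090° by 90° counterclockwise gives 000° — the wind blows toward the north.

000°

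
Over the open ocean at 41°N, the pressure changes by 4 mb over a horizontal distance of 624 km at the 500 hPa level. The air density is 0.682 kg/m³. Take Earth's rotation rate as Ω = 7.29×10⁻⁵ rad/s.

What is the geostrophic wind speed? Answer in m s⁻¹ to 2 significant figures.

9.8 m s⁻¹

Coriolis parameter at 41°N:
f = 2Ω sin φ = 2 × 7.29×10⁻⁵ × sin 41° = 9.57×10⁻⁵ s⁻¹
Pressure gradient: |∂P/∂n| = 400 Pa / 624000 m = 6.41×10⁻⁴ Pa/m
Geostrophic balance (pressure-gradient force = Coriolis force):
V_g = (1/(fρ)) |∂P/∂n| = 6.41×10⁻⁴ / (9.57×10⁻⁵ × 0.682) = 9.83 m/s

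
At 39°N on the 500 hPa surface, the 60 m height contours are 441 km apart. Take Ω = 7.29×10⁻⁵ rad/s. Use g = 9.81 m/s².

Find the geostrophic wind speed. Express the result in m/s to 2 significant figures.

Coriolis parameter at 39°N:
f = 2Ω sin φ = 2 × 7.29×10⁻⁵ × sin 39° = 9.18×10⁻⁵ s⁻¹
Height gradient: |∂Z/∂n| = 60 m / 441000 m = 1.36×10⁻⁴
On a pressure surface, geostrophic balance gives V_g = (g/f)|∂Z/∂n|:
V_g = 9.81 × 1.36×10⁻⁴ / 9.18×10⁻⁵ = 14.5 m/s

15 m/s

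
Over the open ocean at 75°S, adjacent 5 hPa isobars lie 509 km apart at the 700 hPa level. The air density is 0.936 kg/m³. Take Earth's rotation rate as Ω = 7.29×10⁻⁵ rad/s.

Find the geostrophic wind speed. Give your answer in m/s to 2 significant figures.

7.5 m/s

Coriolis parameter at 75°S:
f = 2Ω sin φ = 2 × 7.29×10⁻⁵ × sin 75° = 1.41×10⁻⁴ s⁻¹
Pressure gradient: |∂P/∂n| = 500 Pa / 509000 m = 9.82×10⁻⁴ Pa/m
Geostrophic balance (pressure-gradient force = Coriolis force):
V_g = (1/(fρ)) |∂P/∂n| = 9.82×10⁻⁴ / (1.41×10⁻⁴ × 0.936) = 7.45 m/s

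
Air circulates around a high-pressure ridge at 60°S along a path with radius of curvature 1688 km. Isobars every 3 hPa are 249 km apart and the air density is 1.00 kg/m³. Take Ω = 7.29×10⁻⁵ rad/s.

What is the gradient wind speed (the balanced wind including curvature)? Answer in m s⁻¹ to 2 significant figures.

10 m s⁻¹

Coriolis parameter at 60°S:
f = 2Ω sin φ = 2 × 7.29×10⁻⁵ × sin 60° = 1.26×10⁻⁴ s⁻¹
Pressure gradient: |∂P/∂n| = 300 Pa / 249000 m = 1.20×10⁻³ Pa/m
Geostrophic speed: V_g = |∂P/∂n|/(fρ) = 1.20×10⁻³/(1.26×10⁻⁴ × 1.00) = 9.54 m/s
Around a high, pressure-gradient force acts outward with centrifugal, so Coriolis balances both:
fV = (1/ρ)|∂P/∂n| + V²/R  →  V² − fR·V + fR·V_g = 0
With fR = 1.26×10⁻⁴ × 1688×10³ m = 213 m/s:
V = [fR − √((fR)² − 4 fR V_g)]/2 = [213 − √(213² − 4×213×9.54)]/2 = 10 m/s
Supergeostrophic (V > V_g = 9.54 m/s), as expected around a high.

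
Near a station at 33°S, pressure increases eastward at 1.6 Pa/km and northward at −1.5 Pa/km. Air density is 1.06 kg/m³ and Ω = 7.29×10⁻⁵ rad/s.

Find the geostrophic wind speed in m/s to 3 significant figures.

Coriolis parameter at 33°S:
f = 2Ω sin φ = 2 × 7.29×10⁻⁵ × sin 33° = 7.94×10⁻⁵ s⁻¹
In the Southern Hemisphere f is negative: f = −7.94×10⁻⁵ s⁻¹.
Component geostrophic relations (x east, y north):
u_g = −(1/(fρ)) ∂P/∂y,  v_g = (1/(fρ)) ∂P/∂x
u_g = −(−1.5×10⁻³)/(−7.94×10⁻⁵ × 1.06) = −17.8 m/s;  v_g = (1.6×10⁻³)/(−7.94×10⁻⁵ × 1.06) = −19.0 m/s
|V_g| = √(u_g² + v_g²) = 26.1 m/s

26.1 m/s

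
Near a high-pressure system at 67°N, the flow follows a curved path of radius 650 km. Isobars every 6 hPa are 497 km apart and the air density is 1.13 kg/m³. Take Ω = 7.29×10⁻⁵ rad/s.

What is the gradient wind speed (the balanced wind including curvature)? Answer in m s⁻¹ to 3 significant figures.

8.86 m s⁻¹

Coriolis parameter at 67°N:
f = 2Ω sin φ = 2 × 7.29×10⁻⁵ × sin 67° = 1.34×10⁻⁴ s⁻¹
Pressure gradient: |∂P/∂n| = 600 Pa / 497000 m = 1.21×10⁻³ Pa/m
Geostrophic speed: V_g = |∂P/∂n|/(fρ) = 1.21×10⁻³/(1.34×10⁻⁴ × 1.13) = 7.96 m/s
Around a high, pressure-gradient force acts outward with centrifugal, so Coriolis balances both:
fV = (1/ρ)|∂P/∂n| + V²/R  →  V² − fR·V + fR·V_g = 0
With fR = 1.34×10⁻⁴ × 650×10³ m = 87.2 m/s:
V = [fR − √((fR)² − 4 fR V_g)]/2 = [87.2 − √(87.2² − 4×87.2×7.96)]/2 = 8.86 m/s
Supergeostrophic (V > V_g = 7.96 m/s), as expected around a high.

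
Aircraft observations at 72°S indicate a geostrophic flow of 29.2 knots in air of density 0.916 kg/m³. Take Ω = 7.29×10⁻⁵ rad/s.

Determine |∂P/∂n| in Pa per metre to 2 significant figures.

Coriolis parameter at 72°S:
f = 2Ω sin φ = 2 × 7.29×10⁻⁵ × sin 72° = 1.39×10⁻⁴ s⁻¹
Wind speed in SI: 29.2 knots = 15.0 m/s
Geostrophic balance rearranged: |∂P/∂n| = f ρ V_g
|∂P/∂n| = 1.39×10⁻⁴ × 0.916 × 15.0 = 1.91×10⁻³ Pa/m

1.9×10⁻³ Pa/m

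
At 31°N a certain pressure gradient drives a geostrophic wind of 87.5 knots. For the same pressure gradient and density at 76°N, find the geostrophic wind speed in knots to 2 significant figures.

With the same pressure gradient and density, V_g ∝ 1/f ∝ 1/sin φ.
V₂ = V₁ · sin φ₁ / sin φ₂ = 87.5 × sin 31° / sin 76°
V₂ = 87.5 × 0.5150/0.9703 = 46 knots

46 knots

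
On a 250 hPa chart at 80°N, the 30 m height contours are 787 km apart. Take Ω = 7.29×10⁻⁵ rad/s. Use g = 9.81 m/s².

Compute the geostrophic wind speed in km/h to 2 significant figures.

Coriolis parameter at 80°N:
f = 2Ω sin φ = 2 × 7.29×10⁻⁵ × sin 80° = 1.44×10⁻⁴ s⁻¹
Height gradient: |∂Z/∂n| = 30 m / 787000 m = 3.81×10⁻⁵
On a pressure surface, geostrophic balance gives V_g = (g/f)|∂Z/∂n|:
V_g = 9.81 × 3.81×10⁻⁵ / 1.44×10⁻⁴ = 2.60 m/s
Converting: 2.60 m/s × 3.6 = 9.4 km/h

9.4 km/h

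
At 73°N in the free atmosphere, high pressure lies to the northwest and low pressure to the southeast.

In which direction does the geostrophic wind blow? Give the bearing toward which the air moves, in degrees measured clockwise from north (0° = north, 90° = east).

The pressure-gradient force points toward the southeast (bearing 135°).
Geostrophic balance: in the Northern Hemisphere the Coriolis force deflects motion to the right, so the geostrophic wind blows 90° to the right of the pressure-gradient force (low pressure on the left).
Rotating 135° by 90° clockwise gives 225° — the wind blows toward the southwest.

225°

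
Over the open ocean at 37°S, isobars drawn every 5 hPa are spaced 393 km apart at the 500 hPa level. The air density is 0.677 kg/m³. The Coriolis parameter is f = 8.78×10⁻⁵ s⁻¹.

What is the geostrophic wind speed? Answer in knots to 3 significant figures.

41.6 knots

Pressure gradient: |∂P/∂n| = 500 Pa / 393000 m = 1.27×10⁻³ Pa/m
Geostrophic balance (pressure-gradient force = Coriolis force):
V_g = (1/(fρ)) |∂P/∂n| = 1.27×10⁻³ / (8.78×10⁻⁵ × 0.677) = 21.4 m/s
Converting: 21.4 m/s × 1.944 = 41.6 knots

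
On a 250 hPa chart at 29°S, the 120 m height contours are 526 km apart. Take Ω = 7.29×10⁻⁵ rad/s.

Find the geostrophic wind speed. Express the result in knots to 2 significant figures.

62 knots

Coriolis parameter at 29°S:
f = 2Ω sin φ = 2 × 7.29×10⁻⁵ × sin 29° = 7.07×10⁻⁵ s⁻¹
Height gradient: |∂Z/∂n| = 120 m / 526000 m = 2.28×10⁻⁴
On a pressure surface, geostrophic balance gives V_g = (g/f)|∂Z/∂n|:
V_g = 9.81 × 2.28×10⁻⁴ / 7.07×10⁻⁵ = 31.7 m/s
Converting: 31.7 m/s × 1.944 = 62 knots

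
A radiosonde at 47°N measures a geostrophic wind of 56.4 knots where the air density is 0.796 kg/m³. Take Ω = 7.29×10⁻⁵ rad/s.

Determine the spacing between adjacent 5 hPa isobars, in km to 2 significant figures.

200 km

Coriolis parameter at 47°N:
f = 2Ω sin φ = 2 × 7.29×10⁻⁵ × sin 47° = 1.07×10⁻⁴ s⁻¹
Wind speed in SI: 56.4 knots = 29.0 m/s
Geostrophic balance rearranged: |∂P/∂n| = f ρ V_g
|∂P/∂n| = 1.07×10⁻⁴ × 0.796 × 29.0 = 2.46×10⁻³ Pa/m
Isobar spacing: Δn = ΔP/|∂P/∂n| = 500 Pa / 2.46×10⁻³ Pa/m = 203027 m ≈ 200 km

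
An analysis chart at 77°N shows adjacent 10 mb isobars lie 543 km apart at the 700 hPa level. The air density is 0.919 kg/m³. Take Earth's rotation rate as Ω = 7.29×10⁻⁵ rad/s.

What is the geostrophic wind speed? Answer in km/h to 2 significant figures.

Coriolis parameter at 77°N:
f = 2Ω sin φ = 2 × 7.29×10⁻⁵ × sin 77° = 1.42×10⁻⁴ s⁻¹
Pressure gradient: |∂P/∂n| = 1000 Pa / 543000 m = 1.84×10⁻³ Pa/m
Geostrophic balance (pressure-gradient force = Coriolis force):
V_g = (1/(fρ)) |∂P/∂n| = 1.84×10⁻³ / (1.42×10⁻⁴ × 0.919) = 14.1 m/s
Converting: 14.1 m/s × 3.6 = 51 km/h

51 km/h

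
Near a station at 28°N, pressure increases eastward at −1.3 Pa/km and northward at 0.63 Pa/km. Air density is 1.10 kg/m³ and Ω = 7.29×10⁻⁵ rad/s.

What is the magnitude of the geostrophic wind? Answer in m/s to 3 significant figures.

19.2 m/s

Coriolis parameter at 28°N:
f = 2Ω sin φ = 2 × 7.29×10⁻⁵ × sin 28° = 6.84×10⁻⁵ s⁻¹
Component geostrophic relations (x east, y north):
u_g = −(1/(fρ)) ∂P/∂y,  v_g = (1/(fρ)) ∂P/∂x
u_g = −(0.63×10⁻³)/(6.84×10⁻⁵ × 1.10) = −8.37 m/s;  v_g = (−1.3×10⁻³)/(6.84×10⁻⁵ × 1.10) = −17.3 m/s
|V_g| = √(u_g² + v_g²) = 19.2 m/s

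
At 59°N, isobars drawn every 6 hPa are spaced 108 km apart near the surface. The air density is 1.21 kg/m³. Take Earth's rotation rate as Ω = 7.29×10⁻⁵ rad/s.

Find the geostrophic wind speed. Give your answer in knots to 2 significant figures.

Coriolis parameter at 59°N:
f = 2Ω sin φ = 2 × 7.29×10⁻⁵ × sin 59° = 1.25×10⁻⁴ s⁻¹
Pressure gradient: |∂P/∂n| = 600 Pa / 108000 m = 5.56×10⁻³ Pa/m
Geostrophic balance (pressure-gradient force = Coriolis force):
V_g = (1/(fρ)) |∂P/∂n| = 5.56×10⁻³ / (1.25×10⁻⁴ × 1.21) = 36.7 m/s
Converting: 36.7 m/s × 1.944 = 71 knots

71 knots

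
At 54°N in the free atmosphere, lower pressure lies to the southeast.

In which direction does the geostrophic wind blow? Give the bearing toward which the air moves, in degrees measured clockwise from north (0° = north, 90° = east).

225°

The pressure-gradient force points toward the southeast (bearing 135°).
Geostrophic balance: in the Northern Hemisphere the Coriolis force deflects motion to the right, so the geostrophic wind blows 90° to the right of the pressure-gradient force (low pressure on the left).
Rotating 135° by 90° clockwise gives 225° — the wind blows toward the southwest.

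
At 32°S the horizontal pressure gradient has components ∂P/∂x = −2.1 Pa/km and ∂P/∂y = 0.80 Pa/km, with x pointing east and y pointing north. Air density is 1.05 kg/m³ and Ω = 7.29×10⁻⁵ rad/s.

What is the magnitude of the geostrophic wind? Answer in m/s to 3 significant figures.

Coriolis parameter at 32°S:
f = 2Ω sin φ = 2 × 7.29×10⁻⁵ × sin 32° = 7.73×10⁻⁵ s⁻¹
In the Southern Hemisphere f is negative: f = −7.73×10⁻⁵ s⁻¹.
Component geostrophic relations (x east, y north):
u_g = −(1/(fρ)) ∂P/∂y,  v_g = (1/(fρ)) ∂P/∂x
u_g = −(0.80×10⁻³)/(−7.73×10⁻⁵ × 1.05) = 9.86 m/s;  v_g = (−2.1×10⁻³)/(−7.73×10⁻⁵ × 1.05) = 25.9 m/s
|V_g| = √(u_g² + v_g²) = 27.7 m/s

27.7 m/s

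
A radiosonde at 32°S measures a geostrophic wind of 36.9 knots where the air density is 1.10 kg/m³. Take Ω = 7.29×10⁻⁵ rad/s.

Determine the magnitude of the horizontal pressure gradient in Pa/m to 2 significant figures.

1.6×10⁻³ Pa/m

Coriolis parameter at 32°S:
f = 2Ω sin φ = 2 × 7.29×10⁻⁵ × sin 32° = 7.73×10⁻⁵ s⁻¹
Wind speed in SI: 36.9 knots = 19.0 m/s
Geostrophic balance rearranged: |∂P/∂n| = f ρ V_g
|∂P/∂n| = 7.73×10⁻⁵ × 1.10 × 19.0 = 1.61×10⁻³ Pa/m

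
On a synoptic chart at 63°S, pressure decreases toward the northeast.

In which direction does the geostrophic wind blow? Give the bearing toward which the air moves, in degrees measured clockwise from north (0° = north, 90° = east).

315°

The pressure-gradient force points toward the northeast (bearing 045°).
Geostrophic balance: in the Southern Hemisphere the Coriolis force deflects motion to the left, so the geostrophic wind blows 90° to the left of the pressure-gradient force (low pressure on the right).
Rotating 045° by 90° counterclockwise gives 315° — the wind blows toward the northwest.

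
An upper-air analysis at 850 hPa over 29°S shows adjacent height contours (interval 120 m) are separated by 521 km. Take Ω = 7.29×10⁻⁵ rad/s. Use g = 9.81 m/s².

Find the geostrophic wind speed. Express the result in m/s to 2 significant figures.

Coriolis parameter at 29°S:
f = 2Ω sin φ = 2 × 7.29×10⁻⁵ × sin 29° = 7.07×10⁻⁵ s⁻¹
Height gradient: |∂Z/∂n| = 120 m / 521000 m = 2.30×10⁻⁴
On a pressure surface, geostrophic balance gives V_g = (g/f)|∂Z/∂n|:
V_g = 9.81 × 2.30×10⁻⁴ / 7.07×10⁻⁵ = 32.0 m/s

32 m/s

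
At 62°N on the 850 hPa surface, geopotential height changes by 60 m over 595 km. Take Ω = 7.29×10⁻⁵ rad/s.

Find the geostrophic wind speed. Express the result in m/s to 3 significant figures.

Coriolis parameter at 62°N:
f = 2Ω sin φ = 2 × 7.29×10⁻⁵ × sin 62° = 1.29×10⁻⁴ s⁻¹
Height gradient: |∂Z/∂n| = 60 m / 595000 m = 1.01×10⁻⁴
On a pressure surface, geostrophic balance gives V_g = (g/f)|∂Z/∂n|:
V_g = 9.81 × 1.01×10⁻⁴ / 1.29×10⁻⁴ = 7.68 m/s

7.68 m/s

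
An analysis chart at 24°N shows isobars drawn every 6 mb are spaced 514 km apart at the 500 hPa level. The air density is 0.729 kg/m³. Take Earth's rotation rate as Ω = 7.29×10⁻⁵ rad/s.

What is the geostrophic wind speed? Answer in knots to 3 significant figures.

52.5 knots

Coriolis parameter at 24°N:
f = 2Ω sin φ = 2 × 7.29×10⁻⁵ × sin 24° = 5.93×10⁻⁵ s⁻¹
Pressure gradient: |∂P/∂n| = 600 Pa / 514000 m = 1.17×10⁻³ Pa/m
Geostrophic balance (pressure-gradient force = Coriolis force):
V_g = (1/(fρ)) |∂P/∂n| = 1.17×10⁻³ / (5.93×10⁻⁵ × 0.729) = 27.0 m/s
Converting: 27.0 m/s × 1.944 = 52.5 knots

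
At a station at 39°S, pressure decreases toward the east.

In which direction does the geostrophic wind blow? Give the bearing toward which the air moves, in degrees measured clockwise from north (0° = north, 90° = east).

The pressure-gradient force points toward the east (bearing 090°).
Geostrophic balance: in the Southern Hemisphere the Coriolis force deflects motion to the left, so the geostrophic wind blows 90° to the left of the pressure-gradient force (low pressure on the right).
Rotating 090° by 90° counterclockwise gives 000° — the wind blows toward the north.

000°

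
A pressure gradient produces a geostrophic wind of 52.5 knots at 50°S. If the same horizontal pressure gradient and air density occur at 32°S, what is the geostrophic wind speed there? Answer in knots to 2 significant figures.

With the same pressure gradient and density, V_g ∝ 1/f ∝ 1/sin φ.
V₂ = V₁ · sin φ₁ / sin φ₂ = 52.5 × sin 50° / sin 32°
V₂ = 52.5 × 0.7660/0.5299 = 76 knots

76 knots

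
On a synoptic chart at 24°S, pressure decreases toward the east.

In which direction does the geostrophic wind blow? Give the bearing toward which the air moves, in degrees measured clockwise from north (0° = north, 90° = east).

000°

The pressure-gradient force points toward the east (bearing 090°).
Geostrophic balance: in the Southern Hemisphere the Coriolis force deflects motion to the left, so the geostrophic wind blows 90° to the left of the pressure-gradient force (low pressure on the right).
Rotating 090° by 90° counterclockwise gives 000° — the wind blows toward the north.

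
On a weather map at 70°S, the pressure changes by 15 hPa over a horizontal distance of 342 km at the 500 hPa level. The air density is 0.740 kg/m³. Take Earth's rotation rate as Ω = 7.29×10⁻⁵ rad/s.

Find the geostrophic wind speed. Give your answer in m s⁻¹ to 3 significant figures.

43.3 m s⁻¹

Coriolis parameter at 70°S:
f = 2Ω sin φ = 2 × 7.29×10⁻⁵ × sin 70° = 1.37×10⁻⁴ s⁻¹
Pressure gradient: |∂P/∂n| = 1500 Pa / 342000 m = 4.39×10⁻³ Pa/m
Geostrophic balance (pressure-gradient force = Coriolis force):
V_g = (1/(fρ)) |∂P/∂n| = 4.39×10⁻³ / (1.37×10⁻⁴ × 0.740) = 43.3 m/s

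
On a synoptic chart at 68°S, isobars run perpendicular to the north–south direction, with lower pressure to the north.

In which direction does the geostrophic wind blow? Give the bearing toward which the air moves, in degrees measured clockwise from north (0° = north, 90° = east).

The pressure-gradient force points toward the north (bearing 000°).
Geostrophic balance: in the Southern Hemisphere the Coriolis force deflects motion to the left, so the geostrophic wind blows 90° to the left of the pressure-gradient force (low pressure on the right).
Rotating 000° by 90° counterclockwise gives 270° — the wind blows toward the west.

270°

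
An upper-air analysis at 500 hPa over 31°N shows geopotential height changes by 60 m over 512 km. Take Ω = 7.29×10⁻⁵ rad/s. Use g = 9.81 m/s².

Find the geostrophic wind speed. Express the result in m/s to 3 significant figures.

15.3 m/s

Coriolis parameter at 31°N:
f = 2Ω sin φ = 2 × 7.29×10⁻⁵ × sin 31° = 7.51×10⁻⁵ s⁻¹
Height gradient: |∂Z/∂n| = 60 m / 512000 m = 1.17×10⁻⁴
On a pressure surface, geostrophic balance gives V_g = (g/f)|∂Z/∂n|:
V_g = 9.81 × 1.17×10⁻⁴ / 7.51×10⁻⁵ = 15.3 m/s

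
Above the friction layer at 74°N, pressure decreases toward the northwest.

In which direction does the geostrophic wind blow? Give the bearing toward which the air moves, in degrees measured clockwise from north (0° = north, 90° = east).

045°

The pressure-gradient force points toward the northwest (bearing 315°).
Geostrophic balance: in the Northern Hemisphere the Coriolis force deflects motion to the right, so the geostrophic wind blows 90° to the right of the pressure-gradient force (low pressure on the left).
Rotating 315° by 90° clockwise gives 045° — the wind blows toward the northeast.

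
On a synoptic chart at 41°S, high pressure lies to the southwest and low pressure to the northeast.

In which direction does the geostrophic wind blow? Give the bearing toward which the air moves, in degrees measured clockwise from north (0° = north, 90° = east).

315°

The pressure-gradient force points toward the northeast (bearing 045°).
Geostrophic balance: in the Southern Hemisphere the Coriolis force deflects motion to the left, so the geostrophic wind blows 90° to the left of the pressure-gradient force (low pressure on the right).
Rotating 045° by 90° counterclockwise gives 315° — the wind blows toward the northwest.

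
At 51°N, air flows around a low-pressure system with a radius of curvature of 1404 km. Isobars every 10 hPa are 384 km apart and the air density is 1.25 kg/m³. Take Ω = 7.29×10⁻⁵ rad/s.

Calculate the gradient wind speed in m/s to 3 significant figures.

Coriolis parameter at 51°N:
f = 2Ω sin φ = 2 × 7.29×10⁻⁵ × sin 51° = 1.13×10⁻⁴ s⁻¹
Pressure gradient: |∂P/∂n| = 1000 Pa / 384000 m = 2.60×10⁻³ Pa/m
Geostrophic speed: V_g = |∂P/∂n|/(fρ) = 2.60×10⁻³/(1.13×10⁻⁴ × 1.25) = 18.4 m/s
Around a low, centrifugal force acts outward with Coriolis, so pressure-gradient force balances both:
(1/ρ)|∂P/∂n| = fV + V²/R  →  V² + fR·V − fR·V_g = 0
With fR = 1.13×10⁻⁴ × 1404×10³ m = 159 m/s:
V = [−fR + √((fR)² + 4 fR V_g)]/2 = [−159 + √(159² + 4×159×18.4)]/2 = 16.6 m/s
Subgeostrophic (V < V_g = 18.4 m/s), as expected around a low.

16.6 m/s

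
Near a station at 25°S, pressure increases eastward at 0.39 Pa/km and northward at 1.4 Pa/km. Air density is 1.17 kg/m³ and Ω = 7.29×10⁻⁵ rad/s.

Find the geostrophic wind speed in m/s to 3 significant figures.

20.2 m/s

Coriolis parameter at 25°S:
f = 2Ω sin φ = 2 × 7.29×10⁻⁵ × sin 25° = 6.16×10⁻⁵ s⁻¹
In the Southern Hemisphere f is negative: f = −6.16×10⁻⁵ s⁻¹.
Component geostrophic relations (x east, y north):
u_g = −(1/(fρ)) ∂P/∂y,  v_g = (1/(fρ)) ∂P/∂x
u_g = −(1.4×10⁻³)/(−6.16×10⁻⁵ × 1.17) = 19.4 m/s;  v_g = (0.39×10⁻³)/(−6.16×10⁻⁵ × 1.17) = −5.41 m/s
|V_g| = √(u_g² + v_g²) = 20.2 m/s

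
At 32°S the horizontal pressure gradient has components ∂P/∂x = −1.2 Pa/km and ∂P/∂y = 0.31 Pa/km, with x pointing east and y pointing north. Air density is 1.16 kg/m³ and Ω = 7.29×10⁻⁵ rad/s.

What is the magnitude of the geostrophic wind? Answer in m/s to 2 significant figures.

14 m/s

Coriolis parameter at 32°S:
f = 2Ω sin φ = 2 × 7.29×10⁻⁵ × sin 32° = 7.73×10⁻⁵ s⁻¹
In the Southern Hemisphere f is negative: f = −7.73×10⁻⁵ s⁻¹.
Component geostrophic relations (x east, y north):
u_g = −(1/(fρ)) ∂P/∂y,  v_g = (1/(fρ)) ∂P/∂x
u_g = −(0.31×10⁻³)/(−7.73×10⁻⁵ × 1.16) = 3.46 m/s;  v_g = (−1.2×10⁻³)/(−7.73×10⁻⁵ × 1.16) = 13.4 m/s
|V_g| = √(u_g² + v_g²) = 13.8 m/s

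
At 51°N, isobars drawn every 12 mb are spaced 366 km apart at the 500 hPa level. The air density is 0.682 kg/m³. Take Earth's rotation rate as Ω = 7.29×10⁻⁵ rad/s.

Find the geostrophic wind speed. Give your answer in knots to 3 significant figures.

82.5 knots

Coriolis parameter at 51°N:
f = 2Ω sin φ = 2 × 7.29×10⁻⁵ × sin 51° = 1.13×10⁻⁴ s⁻¹
Pressure gradient: |∂P/∂n| = 1200 Pa / 366000 m = 3.28×10⁻³ Pa/m
Geostrophic balance (pressure-gradient force = Coriolis force):
V_g = (1/(fρ)) |∂P/∂n| = 3.28×10⁻³ / (1.13×10⁻⁴ × 0.682) = 42.4 m/s
Converting: 42.4 m/s × 1.944 = 82.5 knots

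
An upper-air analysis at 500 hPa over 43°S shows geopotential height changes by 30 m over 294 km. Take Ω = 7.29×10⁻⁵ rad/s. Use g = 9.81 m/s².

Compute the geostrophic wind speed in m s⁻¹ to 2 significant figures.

10 m s⁻¹

Coriolis parameter at 43°S:
f = 2Ω sin φ = 2 × 7.29×10⁻⁵ × sin 43° = 9.94×10⁻⁵ s⁻¹
Height gradient: |∂Z/∂n| = 30 m / 294000 m = 1.02×10⁻⁴
On a pressure surface, geostrophic balance gives V_g = (g/f)|∂Z/∂n|:
V_g = 9.81 × 1.02×10⁻⁴ / 9.94×10⁻⁵ = 10.1 m/s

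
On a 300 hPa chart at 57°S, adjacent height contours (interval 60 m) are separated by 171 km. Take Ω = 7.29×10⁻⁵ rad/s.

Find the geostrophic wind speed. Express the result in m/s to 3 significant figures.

Coriolis parameter at 57°S:
f = 2Ω sin φ = 2 × 7.29×10⁻⁵ × sin 57° = 1.22×10⁻⁴ s⁻¹
Height gradient: |∂Z/∂n| = 60 m / 171000 m = 3.51×10⁻⁴
On a pressure surface, geostrophic balance gives V_g = (g/f)|∂Z/∂n|:
V_g = 9.81 × 3.51×10⁻⁴ / 1.22×10⁻⁴ = 28.1 m/s

28.1 m/s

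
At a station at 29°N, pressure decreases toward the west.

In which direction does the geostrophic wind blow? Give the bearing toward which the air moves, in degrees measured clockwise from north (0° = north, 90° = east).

000°

The pressure-gradient force points toward the west (bearing 270°).
Geostrophic balance: in the Northern Hemisphere the Coriolis force deflects motion to the right, so the geostrophic wind blows 90° to the right of the pressure-gradient force (low pressure on the left).
Rotating 270° by 90° clockwise gives 000° — the wind blows toward the north.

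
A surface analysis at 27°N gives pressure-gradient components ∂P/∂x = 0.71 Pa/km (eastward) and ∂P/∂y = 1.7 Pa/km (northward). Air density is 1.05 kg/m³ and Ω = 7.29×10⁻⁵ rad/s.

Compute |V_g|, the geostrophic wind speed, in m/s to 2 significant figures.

Coriolis parameter at 27°N:
f = 2Ω sin φ = 2 × 7.29×10⁻⁵ × sin 27° = 6.62×10⁻⁵ s⁻¹
Component geostrophic relations (x east, y north):
u_g = −(1/(fρ)) ∂P/∂y,  v_g = (1/(fρ)) ∂P/∂x
u_g = −(1.7×10⁻³)/(6.62×10⁻⁵ × 1.05) = −24.5 m/s;  v_g = (0.71×10⁻³)/(6.62×10⁻⁵ × 1.05) = 10.2 m/s
|V_g| = √(u_g² + v_g²) = 26.5 m/s

27 m/s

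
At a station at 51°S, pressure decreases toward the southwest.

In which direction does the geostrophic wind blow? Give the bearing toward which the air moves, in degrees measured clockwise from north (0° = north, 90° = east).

The pressure-gradient force points toward the southwest (bearing 225°).
Geostrophic balance: in the Southern Hemisphere the Coriolis force deflects motion to the left, so the geostrophic wind blows 90° to the left of the pressure-gradient force (low pressure on the right).
Rotating 225° by 90° counterclockwise gives 135° — the wind blows toward the southeast.

135°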